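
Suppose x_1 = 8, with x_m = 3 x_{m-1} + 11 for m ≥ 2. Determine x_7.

x_2 = 3·8 + 11 = 35
x_3 = 3·35 + 11 = 116
x_4 = 3·116 + 11 = 359
x_5 = 3·359 + 11 = 1088
x_6 = 3·1088 + 11 = 3275
x_7 = 3·3275 + 11 = 9836

9836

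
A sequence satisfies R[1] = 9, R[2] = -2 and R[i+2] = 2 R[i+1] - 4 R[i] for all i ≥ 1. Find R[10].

-4608

R[3] = 2·(-2) - 4·9 = -40
R[4] = 2·(-40) - 4·(-2) = -72
R[5] = 2·(-72) - 4·(-40) = 16
R[6] = 2·16 - 4·(-72) = 320
R[7] = 2·320 - 4·16 = 576
R[8] = 2·576 - 4·320 = -128
R[9] = 2·(-128) - 4·576 = -2560
R[10] = 2·(-2560) - 4·(-128) = -4608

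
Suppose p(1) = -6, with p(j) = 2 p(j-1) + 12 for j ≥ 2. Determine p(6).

p(2) = 2(-6) + 12 = 0
p(3) = 2(0) + 12 = 12
p(4) = 2(12) + 12 = 36
p(5) = 2(36) + 12 = 84
p(6) = 2(84) + 12 = 180

180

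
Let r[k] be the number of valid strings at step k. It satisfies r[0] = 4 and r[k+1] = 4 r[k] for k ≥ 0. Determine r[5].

r[1] = 4*4 = 16
r[2] = 4*16 = 64
r[3] = 4*64 = 256
r[4] = 4*256 = 1024
r[5] = 4*1024 = 4096

4096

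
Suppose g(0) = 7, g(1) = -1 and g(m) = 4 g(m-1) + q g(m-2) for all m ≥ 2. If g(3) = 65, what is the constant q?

g(2) = -4 + 7q
g(3) = -16 + 27q
So -16 + 27q = 65, giving q = 3.

3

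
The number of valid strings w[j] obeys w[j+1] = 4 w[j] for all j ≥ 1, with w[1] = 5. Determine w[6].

w[2] = 4*5 = 20
w[3] = 4*20 = 80
w[4] = 4*80 = 320
w[5] = 4*320 = 1280
w[6] = 4*1280 = 5120

5120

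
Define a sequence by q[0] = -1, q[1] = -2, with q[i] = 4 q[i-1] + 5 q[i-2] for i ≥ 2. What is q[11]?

q[2] = 4(-2) + 5(-1) = -13
q[3] = 4(-13) + 5(-2) = -62
q[4] = 4(-62) + 5(-13) = -313
q[5] = 4(-313) + 5(-62) = -1562
q[6] = 4(-1562) + 5(-313) = -7813
q[7] = 4(-7813) + 5(-1562) = -39062
q[8] = 4(-39062) + 5(-7813) = -195313
q[9] = 4(-195313) + 5(-39062) = -976562
q[10] = 4(-976562) + 5(-195313) = -4882813
q[11] = 4(-4882813) + 5(-976562) = -24414062

-24414062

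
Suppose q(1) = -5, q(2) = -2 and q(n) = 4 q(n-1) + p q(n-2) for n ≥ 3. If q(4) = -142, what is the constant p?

q(3) = -8 - 5p
q(4) = -32 - 22p
So -32 - 22p = -142, giving p = 5.

5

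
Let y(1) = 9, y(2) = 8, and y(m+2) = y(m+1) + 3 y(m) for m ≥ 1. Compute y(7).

833

y(3) = 8 + 3*9 = 35
y(4) = 35 + 3*8 = 59
y(5) = 59 + 3*35 = 164
y(6) = 164 + 3*59 = 341
y(7) = 341 + 3*164 = 833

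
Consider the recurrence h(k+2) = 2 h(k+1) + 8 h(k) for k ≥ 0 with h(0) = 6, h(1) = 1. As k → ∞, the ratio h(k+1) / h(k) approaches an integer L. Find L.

4

The characteristic equation is r^2 - 2r - 8 = 0, which factors as (r - 4)(r + 2) = 0.
So the roots are 4 and -2. Since |4| > |-2| and the coefficient of 4^k is non-zero, the ratio tends to 4.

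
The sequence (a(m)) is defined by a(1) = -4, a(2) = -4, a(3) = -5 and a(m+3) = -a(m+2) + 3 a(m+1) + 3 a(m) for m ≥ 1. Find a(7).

a(4) = -(-5) + 3(-4) + 3(-4) = -19
a(5) = -(-19) + 3(-5) + 3(-4) = -8
a(6) = -(-8) + 3(-19) + 3(-5) = -64
a(7) = -(-64) + 3(-8) + 3(-19) = -17

-17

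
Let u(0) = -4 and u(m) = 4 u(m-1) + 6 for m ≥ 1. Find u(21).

The fixed point is 6/(1 - 4) = -2, so u(m) + 2 = 4(u(m-1) + 2).
Hence u(m) = -2·4^m - 2.
u(21) = -2·4^{21} - 2 = -2·4398046511104 - 2 = -8796093022210.

-8796093022210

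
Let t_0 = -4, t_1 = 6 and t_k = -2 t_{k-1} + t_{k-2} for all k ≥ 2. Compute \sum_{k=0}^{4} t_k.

t_2 = -2(6) + (-4) = -16
t_3 = -2(-16) + 6 = 38
t_4 = -2(38) + (-16) = -92
Sum = (-4) + 6 + (-16) + 38 + (-92) = -68

-68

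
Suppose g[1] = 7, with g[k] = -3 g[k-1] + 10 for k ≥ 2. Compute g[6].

g[2] = -3(7) + 10 = -11
g[3] = -3(-11) + 10 = 43
g[4] = -3(43) + 10 = -119
g[5] = -3(-119) + 10 = 367
g[6] = -3(367) + 10 = -1091

-1091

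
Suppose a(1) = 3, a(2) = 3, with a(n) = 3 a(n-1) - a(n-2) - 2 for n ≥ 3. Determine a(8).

235

a(3) = 3·3 - 3 - 2 = 4
a(4) = 3·4 - 3 - 2 = 7
a(5) = 3·7 - 4 - 2 = 15
a(6) = 3·15 - 7 - 2 = 36
a(7) = 3·36 - 15 - 2 = 91
a(8) = 3·91 - 36 - 2 = 235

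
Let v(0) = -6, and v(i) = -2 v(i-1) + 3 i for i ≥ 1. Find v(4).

v(1) = -2(-6) + 3 = 15
v(2) = -2(15) + 6 = -24
v(3) = -2(-24) + 9 = 57
v(4) = -2(57) + 12 = -102

-102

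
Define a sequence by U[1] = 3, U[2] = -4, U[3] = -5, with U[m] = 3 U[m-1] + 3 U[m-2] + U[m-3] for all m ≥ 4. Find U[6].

-350

U[4] = 3*(-5) + 3*(-4) + 3 = -24
U[5] = 3*(-24) + 3*(-5) + (-4) = -91
U[6] = 3*(-91) + 3*(-24) + (-5) = -350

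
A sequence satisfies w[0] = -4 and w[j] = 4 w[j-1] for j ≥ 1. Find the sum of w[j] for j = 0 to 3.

-340

w[1] = 4·(-4) = -16
w[2] = 4·(-16) = -64
w[3] = 4·(-64) = -256
Sum = (-4) + (-16) + (-64) + (-256) = -340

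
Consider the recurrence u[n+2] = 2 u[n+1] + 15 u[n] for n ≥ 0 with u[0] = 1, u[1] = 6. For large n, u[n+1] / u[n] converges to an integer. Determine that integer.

The characteristic equation is r^2 - 2r - 15 = 0, which factors as (r - 5)(r + 3) = 0.
So the roots are 5 and -3. Since |5| > |-3| and the coefficient of 5^n is non-zero, the ratio tends to 5.

5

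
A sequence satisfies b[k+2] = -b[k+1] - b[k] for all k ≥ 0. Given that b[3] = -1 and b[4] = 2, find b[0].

Rearranging, b[k-2] = -(b[k] + b[k-1]).
b[2] = -(2 + (-1)) = -1
b[1] = -(-1 + (-1)) = 2
b[0] = -(-1 + 2) = -1

-1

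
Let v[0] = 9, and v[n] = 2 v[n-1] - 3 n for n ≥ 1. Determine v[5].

117

v[1] = 2(9) - 3 = 15
v[2] = 2(15) - 6 = 24
v[3] = 2(24) - 9 = 39
v[4] = 2(39) - 12 = 66
v[5] = 2(66) - 15 = 117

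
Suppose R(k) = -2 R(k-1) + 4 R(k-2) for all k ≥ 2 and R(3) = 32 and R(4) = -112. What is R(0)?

Rearranging, R(k-2) = (R(k) + 2 R(k-1)) / 4.
R(2) = (-112 + 2*32) / 4 = -48/4 = -12
R(1) = (32 + 2*(-12)) / 4 = 8/4 = 2
R(0) = (-12 + 2*2) / 4 = -8/4 = -2

-2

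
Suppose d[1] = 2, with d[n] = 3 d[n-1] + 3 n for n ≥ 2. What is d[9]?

d[2] = 3*2 + 6 = 12
d[3] = 3*12 + 9 = 45
d[4] = 3*45 + 12 = 147
d[5] = 3*147 + 15 = 456
d[6] = 3*456 + 18 = 1386
d[7] = 3*1386 + 21 = 4179
d[8] = 3*4179 + 24 = 12561
d[9] = 3*12561 + 27 = 37710

37710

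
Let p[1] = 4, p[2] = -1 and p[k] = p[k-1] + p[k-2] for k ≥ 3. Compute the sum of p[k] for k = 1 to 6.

20

p[3] = (-1) + 4 = 3
p[4] = 3 + (-1) = 2
p[5] = 2 + 3 = 5
p[6] = 5 + 2 = 7
Sum = 4 + (-1) + 3 + 2 + 5 + 7 = 20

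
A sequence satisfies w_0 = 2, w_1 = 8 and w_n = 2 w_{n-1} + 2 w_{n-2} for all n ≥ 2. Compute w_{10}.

63296

w_2 = 2·8 + 2·2 = 20
w_3 = 2·20 + 2·8 = 56
w_4 = 2·56 + 2·20 = 152
w_5 = 2·152 + 2·56 = 416
w_6 = 2·416 + 2·152 = 1136
w_7 = 2·1136 + 2·416 = 3104
w_8 = 2·3104 + 2·1136 = 8480
w_9 = 2·8480 + 2·3104 = 23168
w_{10} = 2·23168 + 2·8480 = 63296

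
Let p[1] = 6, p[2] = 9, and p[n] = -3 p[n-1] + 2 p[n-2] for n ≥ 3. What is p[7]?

-2787

p[3] = -3*9 + 2*6 = -15
p[4] = -3*(-15) + 2*9 = 63
p[5] = -3*63 + 2*(-15) = -219
p[6] = -3*(-219) + 2*63 = 783
p[7] = -3*783 + 2*(-219) = -2787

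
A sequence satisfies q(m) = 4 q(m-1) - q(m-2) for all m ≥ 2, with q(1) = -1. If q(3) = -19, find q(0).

1

Let q(0) = w.
q(2) = -4 - w
q(3) = -15 - 4w
So -15 - 4w = -19, giving w = 1.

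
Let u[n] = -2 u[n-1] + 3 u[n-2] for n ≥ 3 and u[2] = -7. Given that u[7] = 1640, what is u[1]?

2

Let u[1] = z.
u[3] = 14 + 3z
u[4] = -49 - 6z
u[5] = 140 + 21z
u[6] = -427 - 60z
u[7] = 1274 + 183z
So 1274 + 183z = 1640, giving z = 2.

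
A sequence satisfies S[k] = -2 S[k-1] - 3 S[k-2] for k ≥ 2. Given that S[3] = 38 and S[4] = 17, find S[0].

Rearranging, S[k-2] = (S[k] + 2 S[k-1]) / -3.
S[2] = (17 + 2·38) / -3 = 93/-3 = -31
S[1] = (38 + 2·(-31)) / -3 = -24/-3 = 8
S[0] = (-31 + 2·8) / -3 = -15/-3 = 5

5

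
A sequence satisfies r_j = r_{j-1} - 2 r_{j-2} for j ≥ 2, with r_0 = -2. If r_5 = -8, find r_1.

Let r_1 = z.
r_2 = 4 + z
r_3 = 4 - z
r_4 = -4 - 3z
r_5 = -12 - z
So -12 - z = -8, giving z = -4.

-4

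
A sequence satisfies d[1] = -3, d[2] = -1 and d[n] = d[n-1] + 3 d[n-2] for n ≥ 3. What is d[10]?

d[3] = (-1) + 3*(-3) = -10
d[4] = (-10) + 3*(-1) = -13
d[5] = (-13) + 3*(-10) = -43
d[6] = (-43) + 3*(-13) = -82
d[7] = (-82) + 3*(-43) = -211
d[8] = (-211) + 3*(-82) = -457
d[9] = (-457) + 3*(-211) = -1090
d[10] = (-1090) + 3*(-457) = -2461

-2461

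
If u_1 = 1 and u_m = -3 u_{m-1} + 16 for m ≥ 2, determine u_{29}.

The fixed point is 16/(1 + 3) = 4, so u_m - 4 = -3(u_{m-1} - 4).
Hence u_m = -3·(-3)^{m-1} + 4.
u_{29} = -3·(-3)^{28} + 4 = -3·22876792454961 + 4 = -68630377364879.

-68630377364879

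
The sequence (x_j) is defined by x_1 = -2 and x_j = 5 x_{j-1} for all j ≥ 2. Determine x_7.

x_2 = 5(-2) = -10
x_3 = 5(-10) = -50
x_4 = 5(-50) = -250
x_5 = 5(-250) = -1250
x_6 = 5(-1250) = -6250
x_7 = 5(-6250) = -31250

-31250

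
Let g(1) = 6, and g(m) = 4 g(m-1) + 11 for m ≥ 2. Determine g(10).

2534055

g(2) = 4·6 + 11 = 35
g(3) = 4·35 + 11 = 151
g(4) = 4·151 + 11 = 615
g(5) = 4·615 + 11 = 2471
g(6) = 4·2471 + 11 = 9895
g(7) = 4·9895 + 11 = 39591
g(8) = 4·39591 + 11 = 158375
g(9) = 4·158375 + 11 = 633511
g(10) = 4·633511 + 11 = 2534055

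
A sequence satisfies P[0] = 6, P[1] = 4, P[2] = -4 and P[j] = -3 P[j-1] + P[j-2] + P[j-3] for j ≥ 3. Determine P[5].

216

P[3] = -3(-4) + 4 + 6 = 22
P[4] = -3(22) + (-4) + 4 = -66
P[5] = -3(-66) + 22 + (-4) = 216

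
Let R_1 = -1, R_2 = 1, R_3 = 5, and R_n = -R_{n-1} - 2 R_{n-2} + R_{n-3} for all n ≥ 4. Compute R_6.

22

R_4 = -5 - 2·1 + (-1) = -8
R_5 = -(-8) - 2·5 + 1 = -1
R_6 = -(-1) - 2·(-8) + 5 = 22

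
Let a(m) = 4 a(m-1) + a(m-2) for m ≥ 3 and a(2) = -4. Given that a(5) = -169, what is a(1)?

Let a(1) = v.
a(3) = -16 + v
a(4) = -68 + 4v
a(5) = -288 + 17v
So -288 + 17v = -169, giving v = 7.

7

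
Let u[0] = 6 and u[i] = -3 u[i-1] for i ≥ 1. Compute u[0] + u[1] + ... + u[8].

29526

u[1] = -3(6) = -18
u[2] = -3(-18) = 54
u[3] = -3(54) = -162
u[4] = -3(-162) = 486
u[5] = -3(486) = -1458
u[6] = -3(-1458) = 4374
u[7] = -3(4374) = -13122
u[8] = -3(-13122) = 39366
Sum = 6 + (-18) + 54 + (-162) + 486 + (-1458) + 4374 + (-13122) + 39366 = 29526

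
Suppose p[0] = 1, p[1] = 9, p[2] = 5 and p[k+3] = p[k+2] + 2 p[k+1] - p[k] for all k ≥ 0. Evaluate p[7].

p[3] = 5 + 2·9 - 1 = 22
p[4] = 22 + 2·5 - 9 = 23
p[5] = 23 + 2·22 - 5 = 62
p[6] = 62 + 2·23 - 22 = 86
p[7] = 86 + 2·62 - 23 = 187

187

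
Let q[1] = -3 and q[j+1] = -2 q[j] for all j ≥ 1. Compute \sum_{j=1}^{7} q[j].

q[2] = -2*(-3) = 6
q[3] = -2*6 = -12
q[4] = -2*(-12) = 24
q[5] = -2*24 = -48
q[6] = -2*(-48) = 96
q[7] = -2*96 = -192
Sum = (-3) + 6 + (-12) + 24 + (-48) + 96 + (-192) = -129

-129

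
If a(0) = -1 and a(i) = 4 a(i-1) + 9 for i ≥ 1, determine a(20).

2199023255549

The fixed point is 9/(1 - 4) = -3, so a(i) + 3 = 4(a(i-1) + 3).
Hence a(i) = 2·4^i - 3.
a(20) = 2·4^{20} - 3 = 2·1099511627776 - 3 = 2199023255549.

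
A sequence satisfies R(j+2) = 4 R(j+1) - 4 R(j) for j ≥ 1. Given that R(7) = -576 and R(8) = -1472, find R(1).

6

Rearranging, R(j-2) = (R(j) - 4 R(j-1)) / -4.
R(6) = (-1472 - 4(-576)) / -4 = 832/-4 = -208
R(5) = (-576 - 4(-208)) / -4 = 256/-4 = -64
R(4) = (-208 - 4(-64)) / -4 = 48/-4 = -12
R(3) = (-64 - 4(-12)) / -4 = -16/-4 = 4
R(2) = (-12 - 4(4)) / -4 = -28/-4 = 7
R(1) = (4 - 4(7)) / -4 = -24/-4 = 6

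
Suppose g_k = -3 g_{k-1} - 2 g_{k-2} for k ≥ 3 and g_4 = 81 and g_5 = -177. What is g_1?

3

Rearranging, g_{k-2} = (g_k + 3 g_{k-1}) / -2.
g_3 = (-177 + 3*81) / -2 = 66/-2 = -33
g_2 = (81 + 3*(-33)) / -2 = -18/-2 = 9
g_1 = (-33 + 3*9) / -2 = -6/-2 = 3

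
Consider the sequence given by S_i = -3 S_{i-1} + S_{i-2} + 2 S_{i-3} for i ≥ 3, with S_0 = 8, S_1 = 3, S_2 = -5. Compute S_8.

-9861

S_3 = -3(-5) + 3 + 2(8) = 34
S_4 = -3(34) + (-5) + 2(3) = -101
S_5 = -3(-101) + 34 + 2(-5) = 327
S_6 = -3(327) + (-101) + 2(34) = -1014
S_7 = -3(-1014) + 327 + 2(-101) = 3167
S_8 = -3(3167) + (-1014) + 2(327) = -9861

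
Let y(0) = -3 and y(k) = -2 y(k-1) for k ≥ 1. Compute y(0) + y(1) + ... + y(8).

y(1) = -2*(-3) = 6
y(2) = -2*6 = -12
y(3) = -2*(-12) = 24
y(4) = -2*24 = -48
y(5) = -2*(-48) = 96
y(6) = -2*96 = -192
y(7) = -2*(-192) = 384
y(8) = -2*384 = -768
Sum = (-3) + 6 + (-12) + 24 + (-48) + 96 + (-192) + 384 + (-768) = -513

-513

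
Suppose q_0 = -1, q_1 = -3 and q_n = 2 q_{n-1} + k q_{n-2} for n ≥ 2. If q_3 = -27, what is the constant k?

3

q_2 = -6 - k
q_3 = -12 - 5k
So -12 - 5k = -27, giving k = 3.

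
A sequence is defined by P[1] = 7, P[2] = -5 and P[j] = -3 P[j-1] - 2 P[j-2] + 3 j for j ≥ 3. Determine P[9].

181

P[3] = -3(-5) - 2(7) + 9 = 10
P[4] = -3(10) - 2(-5) + 12 = -8
P[5] = -3(-8) - 2(10) + 15 = 19
P[6] = -3(19) - 2(-8) + 18 = -23
P[7] = -3(-23) - 2(19) + 21 = 52
P[8] = -3(52) - 2(-23) + 24 = -86
P[9] = -3(-86) - 2(52) + 27 = 181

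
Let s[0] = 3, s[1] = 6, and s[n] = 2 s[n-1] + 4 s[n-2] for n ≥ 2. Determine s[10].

273408

s[2] = 2·6 + 4·3 = 24
s[3] = 2·24 + 4·6 = 72
s[4] = 2·72 + 4·24 = 240
s[5] = 2·240 + 4·72 = 768
s[6] = 2·768 + 4·240 = 2496
s[7] = 2·2496 + 4·768 = 8064
s[8] = 2·8064 + 4·2496 = 26112
s[9] = 2·26112 + 4·8064 = 84480
s[10] = 2·84480 + 4·26112 = 273408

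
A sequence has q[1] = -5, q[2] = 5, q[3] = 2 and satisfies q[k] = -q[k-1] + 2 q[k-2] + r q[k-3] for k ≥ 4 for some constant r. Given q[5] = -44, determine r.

-4

q[4] = 8 - 5r
q[5] = -4 + 10r
So -4 + 10r = -44, giving r = -4.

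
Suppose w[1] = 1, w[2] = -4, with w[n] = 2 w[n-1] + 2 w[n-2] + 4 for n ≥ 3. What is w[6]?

w[3] = 2*(-4) + 2*1 + 4 = -2
w[4] = 2*(-2) + 2*(-4) + 4 = -8
w[5] = 2*(-8) + 2*(-2) + 4 = -16
w[6] = 2*(-16) + 2*(-8) + 4 = -44

-44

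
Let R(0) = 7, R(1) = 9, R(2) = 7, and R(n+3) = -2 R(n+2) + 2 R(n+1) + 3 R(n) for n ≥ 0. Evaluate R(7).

R(3) = -2(7) + 2(9) + 3(7) = 25
R(4) = -2(25) + 2(7) + 3(9) = -9
R(5) = -2(-9) + 2(25) + 3(7) = 89
R(6) = -2(89) + 2(-9) + 3(25) = -121
R(7) = -2(-121) + 2(89) + 3(-9) = 393

393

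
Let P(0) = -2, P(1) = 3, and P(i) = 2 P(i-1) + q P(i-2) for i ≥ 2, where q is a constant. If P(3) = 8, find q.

4

P(2) = 6 - 2q
P(3) = 12 - q
So 12 - q = 8, giving q = 4.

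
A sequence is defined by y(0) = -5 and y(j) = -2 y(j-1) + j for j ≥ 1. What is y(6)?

y(1) = -2(-5) + 1 = 11
y(2) = -2(11) + 2 = -20
y(3) = -2(-20) + 3 = 43
y(4) = -2(43) + 4 = -82
y(5) = -2(-82) + 5 = 169
y(6) = -2(169) + 6 = -332

-332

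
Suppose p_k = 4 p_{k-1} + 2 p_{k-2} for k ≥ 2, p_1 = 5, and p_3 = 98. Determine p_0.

Let p_0 = v.
p_2 = 20 + 2v
p_3 = 90 + 8v
So 90 + 8v = 98, giving v = 1.

1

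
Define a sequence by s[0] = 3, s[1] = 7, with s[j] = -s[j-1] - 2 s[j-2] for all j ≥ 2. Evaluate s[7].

79

s[2] = -7 - 2·3 = -13
s[3] = -(-13) - 2·7 = -1
s[4] = -(-1) - 2·(-13) = 27
s[5] = -27 - 2·(-1) = -25
s[6] = -(-25) - 2·27 = -29
s[7] = -(-29) - 2·(-25) = 79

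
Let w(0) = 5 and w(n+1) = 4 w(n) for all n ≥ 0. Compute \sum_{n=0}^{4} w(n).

w(1) = 4·5 = 20
w(2) = 4·20 = 80
w(3) = 4·80 = 320
w(4) = 4·320 = 1280
Sum = 5 + 20 + 80 + 320 + 1280 = 1705

1705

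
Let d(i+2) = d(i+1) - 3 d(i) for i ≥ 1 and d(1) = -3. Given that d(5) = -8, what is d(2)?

Let d(2) = v.
d(3) = 9 + v
d(4) = 9 - 2v
d(5) = -18 - 5v
So -18 - 5v = -8, giving v = -2.

-2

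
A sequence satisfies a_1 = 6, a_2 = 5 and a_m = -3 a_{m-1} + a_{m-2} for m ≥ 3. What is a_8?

3785

a_3 = -3·5 + 6 = -9
a_4 = -3·(-9) + 5 = 32
a_5 = -3·32 + (-9) = -105
a_6 = -3·(-105) + 32 = 347
a_7 = -3·347 + (-105) = -1146
a_8 = -3·(-1146) + 347 = 3785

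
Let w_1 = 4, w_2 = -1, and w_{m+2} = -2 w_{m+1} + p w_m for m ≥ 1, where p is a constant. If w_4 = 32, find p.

w_3 = 2 + 4p
w_4 = -4 - 9p
So -4 - 9p = 32, giving p = -4.

-4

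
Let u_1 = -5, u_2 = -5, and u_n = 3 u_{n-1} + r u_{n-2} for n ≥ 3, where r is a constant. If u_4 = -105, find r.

u_3 = -15 - 5r
u_4 = -45 - 20r
So -45 - 20r = -105, giving r = 3.

3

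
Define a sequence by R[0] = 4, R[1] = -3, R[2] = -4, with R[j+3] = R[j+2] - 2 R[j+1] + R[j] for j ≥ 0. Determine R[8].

37

R[3] = (-4) - 2(-3) + 4 = 6
R[4] = 6 - 2(-4) + (-3) = 11
R[5] = 11 - 2(6) + (-4) = -5
R[6] = (-5) - 2(11) + 6 = -21
R[7] = (-21) - 2(-5) + 11 = 0
R[8] = 0 - 2(-21) + (-5) = 37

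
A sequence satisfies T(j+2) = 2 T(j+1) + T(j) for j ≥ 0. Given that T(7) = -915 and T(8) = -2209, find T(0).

-1

Rearranging, T(j-2) = T(j) - 2 T(j-1).
T(6) = -2209 - 2*(-915) = -379
T(5) = -915 - 2*(-379) = -157
T(4) = -379 - 2*(-157) = -65
T(3) = -157 - 2*(-65) = -27
T(2) = -65 - 2*(-27) = -11
T(1) = -27 - 2*(-11) = -5
T(0) = -11 - 2*(-5) = -1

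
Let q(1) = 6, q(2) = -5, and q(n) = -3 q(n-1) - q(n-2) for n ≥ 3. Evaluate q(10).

q(3) = -3(-5) - 6 = 9
q(4) = -3(9) - (-5) = -22
q(5) = -3(-22) - 9 = 57
q(6) = -3(57) - (-22) = -149
q(7) = -3(-149) - 57 = 390
q(8) = -3(390) - (-149) = -1021
q(9) = -3(-1021) - 390 = 2673
q(10) = -3(2673) - (-1021) = -6998

-6998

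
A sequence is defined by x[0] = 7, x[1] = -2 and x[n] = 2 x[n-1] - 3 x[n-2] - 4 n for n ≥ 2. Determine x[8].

x[2] = 2·(-2) - 3·7 - 8 = -33
x[3] = 2·(-33) - 3·(-2) - 12 = -72
x[4] = 2·(-72) - 3·(-33) - 16 = -61
x[5] = 2·(-61) - 3·(-72) - 20 = 74
x[6] = 2·74 - 3·(-61) - 24 = 307
x[7] = 2·307 - 3·74 - 28 = 364
x[8] = 2·364 - 3·307 - 32 = -225

-225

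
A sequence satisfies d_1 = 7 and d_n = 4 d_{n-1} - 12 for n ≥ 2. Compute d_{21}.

3298534883332

The fixed point is -12/(1 - 4) = 4, so d_n - 4 = 4(d_{n-1} - 4).
Hence d_n = 3·4^{n-1} + 4.
d_{21} = 3·4^{20} + 4 = 3·1099511627776 + 4 = 3298534883332.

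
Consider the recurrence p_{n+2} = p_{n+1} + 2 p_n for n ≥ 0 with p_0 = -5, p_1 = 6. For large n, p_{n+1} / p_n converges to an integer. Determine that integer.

2

The characteristic equation is r^2 - r - 2 = 0, which factors as (r - 2)(r + 1) = 0.
So the roots are 2 and -1. Since |2| > |-1| and the coefficient of 2^n is non-zero, the ratio tends to 2.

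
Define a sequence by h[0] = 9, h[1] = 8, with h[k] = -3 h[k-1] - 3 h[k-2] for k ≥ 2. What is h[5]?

315

h[2] = -3*8 - 3*9 = -51
h[3] = -3*(-51) - 3*8 = 129
h[4] = -3*129 - 3*(-51) = -234
h[5] = -3*(-234) - 3*129 = 315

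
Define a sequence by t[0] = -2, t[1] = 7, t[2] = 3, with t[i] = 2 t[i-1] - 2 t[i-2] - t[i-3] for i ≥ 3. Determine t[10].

183

t[3] = 2·3 - 2·7 - (-2) = -6
t[4] = 2·(-6) - 2·3 - 7 = -25
t[5] = 2·(-25) - 2·(-6) - 3 = -41
t[6] = 2·(-41) - 2·(-25) - (-6) = -26
t[7] = 2·(-26) - 2·(-41) - (-25) = 55
t[8] = 2·55 - 2·(-26) - (-41) = 203
t[9] = 2·203 - 2·55 - (-26) = 322
t[10] = 2·322 - 2·203 - 55 = 183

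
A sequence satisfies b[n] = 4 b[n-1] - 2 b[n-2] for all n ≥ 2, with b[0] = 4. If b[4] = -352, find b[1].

Let b[1] = y.
b[2] = -8 + 4y
b[3] = -32 + 14y
b[4] = -112 + 48y
So -112 + 48y = -352, giving y = -5.

-5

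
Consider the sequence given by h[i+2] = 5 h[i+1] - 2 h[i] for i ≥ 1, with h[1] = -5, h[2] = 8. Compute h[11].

h[3] = 5·8 - 2·(-5) = 50
h[4] = 5·50 - 2·8 = 234
h[5] = 5·234 - 2·50 = 1070
h[6] = 5·1070 - 2·234 = 4882
h[7] = 5·4882 - 2·1070 = 22270
h[8] = 5·22270 - 2·4882 = 101586
h[9] = 5·101586 - 2·22270 = 463390
h[10] = 5·463390 - 2·101586 = 2113778
h[11] = 5·2113778 - 2·463390 = 9642110

9642110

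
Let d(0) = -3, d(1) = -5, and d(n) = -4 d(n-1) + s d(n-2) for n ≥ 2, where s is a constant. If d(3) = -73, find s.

d(2) = 20 - 3s
d(3) = -80 + 7s
So -80 + 7s = -73, giving s = 1.

1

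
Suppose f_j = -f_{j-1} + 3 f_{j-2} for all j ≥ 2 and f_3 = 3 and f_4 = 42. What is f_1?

6

Rearranging, f_{j-2} = (f_j + f_{j-1}) / 3.
f_2 = (42 + 3) / 3 = 45/3 = 15
f_1 = (3 + 15) / 3 = 18/3 = 6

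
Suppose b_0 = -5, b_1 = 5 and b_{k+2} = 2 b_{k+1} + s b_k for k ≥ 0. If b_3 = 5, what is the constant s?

b_2 = 10 - 5s
b_3 = 20 - 5s
So 20 - 5s = 5, giving s = 3.

3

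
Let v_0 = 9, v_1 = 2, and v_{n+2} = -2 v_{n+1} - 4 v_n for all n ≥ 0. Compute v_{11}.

v_2 = -2·2 - 4·9 = -40
v_3 = -2·(-40) - 4·2 = 72
v_4 = -2·72 - 4·(-40) = 16
v_5 = -2·16 - 4·72 = -320
v_6 = -2·(-320) - 4·16 = 576
v_7 = -2·576 - 4·(-320) = 128
v_8 = -2·128 - 4·576 = -2560
v_9 = -2·(-2560) - 4·128 = 4608
v_{10} = -2·4608 - 4·(-2560) = 1024
v_{11} = -2·1024 - 4·4608 = -20480

-20480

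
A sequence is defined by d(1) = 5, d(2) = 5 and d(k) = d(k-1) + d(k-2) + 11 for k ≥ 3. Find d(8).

325

d(3) = 5 + 5 + 11 = 21
d(4) = 21 + 5 + 11 = 37
d(5) = 37 + 21 + 11 = 69
d(6) = 69 + 37 + 11 = 117
d(7) = 117 + 69 + 11 = 197
d(8) = 197 + 117 + 11 = 325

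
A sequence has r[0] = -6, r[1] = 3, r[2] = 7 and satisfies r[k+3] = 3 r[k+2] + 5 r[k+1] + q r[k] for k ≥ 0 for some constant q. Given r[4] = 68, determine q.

5

r[3] = 36 - 6q
r[4] = 143 - 15q
So 143 - 15q = 68, giving q = 5.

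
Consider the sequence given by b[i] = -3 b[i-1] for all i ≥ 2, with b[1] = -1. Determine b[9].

b[2] = -3(-1) = 3
b[3] = -3(3) = -9
b[4] = -3(-9) = 27
b[5] = -3(27) = -81
b[6] = -3(-81) = 243
b[7] = -3(243) = -729
b[8] = -3(-729) = 2187
b[9] = -3(2187) = -6561

-6561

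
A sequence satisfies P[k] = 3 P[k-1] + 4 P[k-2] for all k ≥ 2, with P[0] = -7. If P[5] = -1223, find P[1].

Let P[1] = x.
P[2] = -28 + 3x
P[3] = -84 + 13x
P[4] = -364 + 51x
P[5] = -1428 + 205x
So -1428 + 205x = -1223, giving x = 1.

1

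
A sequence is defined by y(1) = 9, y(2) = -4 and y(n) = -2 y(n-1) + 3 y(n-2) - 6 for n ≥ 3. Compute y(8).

y(3) = -2(-4) + 3(9) - 6 = 29
y(4) = -2(29) + 3(-4) - 6 = -76
y(5) = -2(-76) + 3(29) - 6 = 233
y(6) = -2(233) + 3(-76) - 6 = -700
y(7) = -2(-700) + 3(233) - 6 = 2093
y(8) = -2(2093) + 3(-700) - 6 = -6292

-6292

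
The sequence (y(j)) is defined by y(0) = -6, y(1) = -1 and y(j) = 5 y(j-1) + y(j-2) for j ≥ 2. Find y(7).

y(2) = 5·(-1) + (-6) = -11
y(3) = 5·(-11) + (-1) = -56
y(4) = 5·(-56) + (-11) = -291
y(5) = 5·(-291) + (-56) = -1511
y(6) = 5·(-1511) + (-291) = -7846
y(7) = 5·(-7846) + (-1511) = -40741

-40741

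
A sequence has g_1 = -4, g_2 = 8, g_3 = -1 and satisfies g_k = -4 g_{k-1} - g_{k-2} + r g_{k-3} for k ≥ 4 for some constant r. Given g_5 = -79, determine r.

-4

g_4 = -4 - 4r
g_5 = 17 + 24r
So 17 + 24r = -79, giving r = -4.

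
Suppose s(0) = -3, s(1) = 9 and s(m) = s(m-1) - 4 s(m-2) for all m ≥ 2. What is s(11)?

12561

s(2) = 9 - 4·(-3) = 21
s(3) = 21 - 4·9 = -15
s(4) = (-15) - 4·21 = -99
s(5) = (-99) - 4·(-15) = -39
s(6) = (-39) - 4·(-99) = 357
s(7) = 357 - 4·(-39) = 513
s(8) = 513 - 4·357 = -915
s(9) = (-915) - 4·513 = -2967
s(10) = (-2967) - 4·(-915) = 693
s(11) = 693 - 4·(-2967) = 12561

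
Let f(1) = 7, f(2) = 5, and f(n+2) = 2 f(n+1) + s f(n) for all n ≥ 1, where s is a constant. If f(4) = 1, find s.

f(3) = 10 + 7s
f(4) = 20 + 19s
So 20 + 19s = 1, giving s = -1.

-1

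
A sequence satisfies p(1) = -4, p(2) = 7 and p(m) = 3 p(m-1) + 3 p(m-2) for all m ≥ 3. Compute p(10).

135432

p(3) = 3(7) + 3(-4) = 9
p(4) = 3(9) + 3(7) = 48
p(5) = 3(48) + 3(9) = 171
p(6) = 3(171) + 3(48) = 657
p(7) = 3(657) + 3(171) = 2484
p(8) = 3(2484) + 3(657) = 9423
p(9) = 3(9423) + 3(2484) = 35721
p(10) = 3(35721) + 3(9423) = 135432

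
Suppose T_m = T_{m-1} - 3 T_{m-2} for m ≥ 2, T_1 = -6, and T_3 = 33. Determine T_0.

-7

Let T_0 = x.
T_2 = -6 - 3x
T_3 = 12 - 3x
So 12 - 3x = 33, giving x = -7.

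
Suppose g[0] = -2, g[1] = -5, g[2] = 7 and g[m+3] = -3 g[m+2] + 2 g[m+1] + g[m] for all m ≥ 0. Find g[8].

16243

g[3] = -3(7) + 2(-5) + (-2) = -33
g[4] = -3(-33) + 2(7) + (-5) = 108
g[5] = -3(108) + 2(-33) + 7 = -383
g[6] = -3(-383) + 2(108) + (-33) = 1332
g[7] = -3(1332) + 2(-383) + 108 = -4654
g[8] = -3(-4654) + 2(1332) + (-383) = 16243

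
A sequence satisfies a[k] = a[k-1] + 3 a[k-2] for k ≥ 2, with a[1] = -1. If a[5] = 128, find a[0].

7

Let a[0] = v.
a[2] = -1 + 3v
a[3] = -4 + 3v
a[4] = -7 + 12v
a[5] = -19 + 21v
So -19 + 21v = 128, giving v = 7.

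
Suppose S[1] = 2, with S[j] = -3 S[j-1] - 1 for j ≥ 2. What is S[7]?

1640

S[2] = -3(2) - 1 = -7
S[3] = -3(-7) - 1 = 20
S[4] = -3(20) - 1 = -61
S[5] = -3(-61) - 1 = 182
S[6] = -3(182) - 1 = -547
S[7] = -3(-547) - 1 = 1640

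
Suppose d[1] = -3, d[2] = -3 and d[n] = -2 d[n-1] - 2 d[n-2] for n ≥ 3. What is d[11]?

d[3] = -2·(-3) - 2·(-3) = 12
d[4] = -2·12 - 2·(-3) = -18
d[5] = -2·(-18) - 2·12 = 12
d[6] = -2·12 - 2·(-18) = 12
d[7] = -2·12 - 2·12 = -48
d[8] = -2·(-48) - 2·12 = 72
d[9] = -2·72 - 2·(-48) = -48
d[10] = -2·(-48) - 2·72 = -48
d[11] = -2·(-48) - 2·(-48) = 192

192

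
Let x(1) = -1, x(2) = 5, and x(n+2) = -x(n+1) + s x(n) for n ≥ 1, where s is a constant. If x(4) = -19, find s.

x(3) = -5 - s
x(4) = 5 + 6s
So 5 + 6s = -19, giving s = -4.

-4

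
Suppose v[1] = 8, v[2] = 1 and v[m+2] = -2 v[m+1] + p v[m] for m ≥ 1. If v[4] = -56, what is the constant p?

4

v[3] = -2 + 8p
v[4] = 4 - 15p
So 4 - 15p = -56, giving p = 4.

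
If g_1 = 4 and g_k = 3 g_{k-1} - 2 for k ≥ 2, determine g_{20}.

3486784402

The fixed point is -2/(1 - 3) = 1, so g_k - 1 = 3(g_{k-1} - 1).
Hence g_k = 3·3^{k-1} + 1.
g_{20} = 3·3^{19} + 1 = 3·1162261467 + 1 = 3486784402.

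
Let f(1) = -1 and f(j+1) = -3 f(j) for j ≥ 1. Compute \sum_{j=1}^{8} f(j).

f(2) = -3*(-1) = 3
f(3) = -3*3 = -9
f(4) = -3*(-9) = 27
f(5) = -3*27 = -81
f(6) = -3*(-81) = 243
f(7) = -3*243 = -729
f(8) = -3*(-729) = 2187
Sum = (-1) + 3 + (-9) + 27 + (-81) + 243 + (-729) + 2187 = 1640

1640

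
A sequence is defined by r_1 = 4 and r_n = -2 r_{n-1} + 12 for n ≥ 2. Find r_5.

4

r_2 = -2·4 + 12 = 4
r_3 = -2·4 + 12 = 4
r_4 = -2·4 + 12 = 4
r_5 = -2·4 + 12 = 4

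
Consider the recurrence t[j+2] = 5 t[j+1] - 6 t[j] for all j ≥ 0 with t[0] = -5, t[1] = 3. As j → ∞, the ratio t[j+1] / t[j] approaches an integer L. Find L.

3

The characteristic equation is r^2 - 5r + 6 = 0, which factors as (r - 3)(r - 2) = 0.
So the roots are 3 and 2. Since |3| > |2| and the coefficient of 3^j is non-zero, the ratio tends to 3.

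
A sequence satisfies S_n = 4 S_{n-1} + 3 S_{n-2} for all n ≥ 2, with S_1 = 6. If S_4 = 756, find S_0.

Let S_0 = w.
S_2 = 24 + 3w
S_3 = 114 + 12w
S_4 = 528 + 57w
So 528 + 57w = 756, giving w = 4.

4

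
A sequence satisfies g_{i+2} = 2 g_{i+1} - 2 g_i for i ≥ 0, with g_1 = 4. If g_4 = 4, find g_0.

-1

Let g_0 = x.
g_2 = 8 - 2x
g_3 = 8 - 4x
g_4 = -4x
So -4x = 4, giving x = -1.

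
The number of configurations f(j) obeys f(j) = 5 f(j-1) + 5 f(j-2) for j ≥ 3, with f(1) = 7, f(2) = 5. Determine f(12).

452906250

f(3) = 5*5 + 5*7 = 60
f(4) = 5*60 + 5*5 = 325
f(5) = 5*325 + 5*60 = 1925
f(6) = 5*1925 + 5*325 = 11250
f(7) = 5*11250 + 5*1925 = 65875
f(8) = 5*65875 + 5*11250 = 385625
f(9) = 5*385625 + 5*65875 = 2257500
f(10) = 5*2257500 + 5*385625 = 13215625
f(11) = 5*13215625 + 5*2257500 = 77365625
f(12) = 5*77365625 + 5*13215625 = 452906250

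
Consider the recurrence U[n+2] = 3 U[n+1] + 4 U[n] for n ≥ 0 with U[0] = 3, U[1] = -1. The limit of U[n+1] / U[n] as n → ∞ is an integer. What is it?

4

The characteristic equation is r^2 - 3r - 4 = 0, which factors as (r - 4)(r + 1) = 0.
So the roots are 4 and -1. Since |4| > |-1| and the coefficient of 4^n is non-zero, the ratio tends to 4.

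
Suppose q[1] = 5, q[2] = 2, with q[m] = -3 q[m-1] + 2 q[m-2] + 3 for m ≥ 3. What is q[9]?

9203

q[3] = -3·2 + 2·5 + 3 = 7
q[4] = -3·7 + 2·2 + 3 = -14
q[5] = -3·(-14) + 2·7 + 3 = 59
q[6] = -3·59 + 2·(-14) + 3 = -202
q[7] = -3·(-202) + 2·59 + 3 = 727
q[8] = -3·727 + 2·(-202) + 3 = -2582
q[9] = -3·(-2582) + 2·727 + 3 = 9203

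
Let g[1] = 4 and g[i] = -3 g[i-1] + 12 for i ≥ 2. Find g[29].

22876792454964

The fixed point is 12/(1 + 3) = 3, so g[i] - 3 = -3(g[i-1] - 3).
Hence g[i] = 1·(-3)^{i-1} + 3.
g[29] = 1·(-3)^{28} + 3 = 1·22876792454961 + 3 = 22876792454964.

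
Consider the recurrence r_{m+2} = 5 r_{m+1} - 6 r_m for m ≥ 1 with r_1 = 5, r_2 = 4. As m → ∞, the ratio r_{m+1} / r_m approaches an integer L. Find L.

The characteristic equation is r^2 - 5r + 6 = 0, which factors as (r - 3)(r - 2) = 0.
So the roots are 3 and 2. Since |3| > |2| and the coefficient of 3^m is non-zero, the ratio tends to 3.

3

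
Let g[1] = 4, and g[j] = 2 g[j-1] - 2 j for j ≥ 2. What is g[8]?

-236

g[2] = 2·4 - 4 = 4
g[3] = 2·4 - 6 = 2
g[4] = 2·2 - 8 = -4
g[5] = 2·(-4) - 10 = -18
g[6] = 2·(-18) - 12 = -48
g[7] = 2·(-48) - 14 = -110
g[8] = 2·(-110) - 16 = -236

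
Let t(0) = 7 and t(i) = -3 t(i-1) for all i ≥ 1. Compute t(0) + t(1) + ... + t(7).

t(1) = -3(7) = -21
t(2) = -3(-21) = 63
t(3) = -3(63) = -189
t(4) = -3(-189) = 567
t(5) = -3(567) = -1701
t(6) = -3(-1701) = 5103
t(7) = -3(5103) = -15309
Sum = 7 + (-21) + 63 + (-189) + 567 + (-1701) + 5103 + (-15309) = -11480

-11480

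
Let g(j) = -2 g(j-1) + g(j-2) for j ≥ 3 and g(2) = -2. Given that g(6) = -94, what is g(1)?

Let g(1) = v.
g(3) = 4 + v
g(4) = -10 - 2v
g(5) = 24 + 5v
g(6) = -58 - 12v
So -58 - 12v = -94, giving v = 3.

3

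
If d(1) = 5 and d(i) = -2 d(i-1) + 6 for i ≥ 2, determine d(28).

-402653182

The fixed point is 6/(1 + 2) = 2, so d(i) - 2 = -2(d(i-1) - 2).
Hence d(i) = 3·(-2)^{i-1} + 2.
d(28) = 3·(-2)^{27} + 2 = 3·-134217728 + 2 = -402653182.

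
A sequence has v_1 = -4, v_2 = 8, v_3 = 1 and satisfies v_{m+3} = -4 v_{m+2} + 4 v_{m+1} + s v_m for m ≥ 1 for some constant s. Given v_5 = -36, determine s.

3

v_4 = 28 - 4s
v_5 = -108 + 24s
So -108 + 24s = -36, giving s = 3.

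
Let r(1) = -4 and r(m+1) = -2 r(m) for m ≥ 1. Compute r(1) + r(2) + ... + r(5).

-44

r(2) = -2·(-4) = 8
r(3) = -2·8 = -16
r(4) = -2·(-16) = 32
r(5) = -2·32 = -64
Sum = (-4) + 8 + (-16) + 32 + (-64) = -44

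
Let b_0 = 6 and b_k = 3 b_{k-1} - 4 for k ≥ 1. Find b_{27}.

The fixed point is -4/(1 - 3) = 2, so b_k - 2 = 3(b_{k-1} - 2).
Hence b_k = 4·3^k + 2.
b_{27} = 4·3^{27} + 2 = 4·7625597484987 + 2 = 30502389939950.

30502389939950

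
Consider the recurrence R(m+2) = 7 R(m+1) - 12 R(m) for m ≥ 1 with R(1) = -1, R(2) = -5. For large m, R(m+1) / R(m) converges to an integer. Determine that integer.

4

The characteristic equation is r^2 - 7r + 12 = 0, which factors as (r - 4)(r - 3) = 0.
So the roots are 4 and 3. Since |4| > |3| and the coefficient of 4^m is non-zero, the ratio tends to 4.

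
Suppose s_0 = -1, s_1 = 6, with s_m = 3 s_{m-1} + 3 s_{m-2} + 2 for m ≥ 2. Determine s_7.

s_2 = 3*6 + 3*(-1) + 2 = 17
s_3 = 3*17 + 3*6 + 2 = 71
s_4 = 3*71 + 3*17 + 2 = 266
s_5 = 3*266 + 3*71 + 2 = 1013
s_6 = 3*1013 + 3*266 + 2 = 3839
s_7 = 3*3839 + 3*1013 + 2 = 14558

14558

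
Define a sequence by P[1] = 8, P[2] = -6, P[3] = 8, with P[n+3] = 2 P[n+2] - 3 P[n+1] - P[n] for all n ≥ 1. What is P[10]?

P[4] = 2*8 - 3*(-6) - 8 = 26
P[5] = 2*26 - 3*8 - (-6) = 34
P[6] = 2*34 - 3*26 - 8 = -18
P[7] = 2*(-18) - 3*34 - 26 = -164
P[8] = 2*(-164) - 3*(-18) - 34 = -308
P[9] = 2*(-308) - 3*(-164) - (-18) = -106
P[10] = 2*(-106) - 3*(-308) - (-164) = 876

876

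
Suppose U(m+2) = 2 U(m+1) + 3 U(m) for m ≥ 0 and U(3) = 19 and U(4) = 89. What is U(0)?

9

Rearranging, U(m-2) = (U(m) - 2 U(m-1)) / 3.
U(2) = (89 - 2·19) / 3 = 51/3 = 17
U(1) = (19 - 2·17) / 3 = -15/3 = -5
U(0) = (17 - 2·(-5)) / 3 = 27/3 = 9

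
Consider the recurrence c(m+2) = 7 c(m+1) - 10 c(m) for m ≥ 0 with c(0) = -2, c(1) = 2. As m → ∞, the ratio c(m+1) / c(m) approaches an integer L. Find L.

The characteristic equation is r^2 - 7r + 10 = 0, which factors as (r - 5)(r - 2) = 0.
So the roots are 5 and 2. Since |5| > |2| and the coefficient of 5^m is non-zero, the ratio tends to 5.

5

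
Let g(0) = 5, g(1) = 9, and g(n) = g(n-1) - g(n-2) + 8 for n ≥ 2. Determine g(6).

g(2) = 9 - 5 + 8 = 12
g(3) = 12 - 9 + 8 = 11
g(4) = 11 - 12 + 8 = 7
g(5) = 7 - 11 + 8 = 4
g(6) = 4 - 7 + 8 = 5

5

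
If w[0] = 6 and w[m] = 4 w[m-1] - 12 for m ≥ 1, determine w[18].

The fixed point is -12/(1 - 4) = 4, so w[m] - 4 = 4(w[m-1] - 4).
Hence w[m] = 2·4^m + 4.
w[18] = 2·4^{18} + 4 = 2·68719476736 + 4 = 137438953476.

137438953476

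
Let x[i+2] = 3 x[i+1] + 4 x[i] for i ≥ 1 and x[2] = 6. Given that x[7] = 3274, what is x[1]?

-2

Let x[1] = z.
x[3] = 18 + 4z
x[4] = 78 + 12z
x[5] = 306 + 52z
x[6] = 1230 + 204z
x[7] = 4914 + 820z
So 4914 + 820z = 3274, giving z = -2.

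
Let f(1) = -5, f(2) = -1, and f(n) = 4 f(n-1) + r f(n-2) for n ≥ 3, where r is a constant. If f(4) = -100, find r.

4

f(3) = -4 - 5r
f(4) = -16 - 21r
So -16 - 21r = -100, giving r = 4.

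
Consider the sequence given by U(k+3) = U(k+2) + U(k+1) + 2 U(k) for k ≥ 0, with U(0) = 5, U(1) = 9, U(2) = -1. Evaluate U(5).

U(3) = (-1) + 9 + 2(5) = 18
U(4) = 18 + (-1) + 2(9) = 35
U(5) = 35 + 18 + 2(-1) = 51

51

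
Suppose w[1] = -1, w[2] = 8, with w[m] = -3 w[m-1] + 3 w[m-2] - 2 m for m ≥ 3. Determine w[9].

w[3] = -3*8 + 3*(-1) - 6 = -33
w[4] = -3*(-33) + 3*8 - 8 = 115
w[5] = -3*115 + 3*(-33) - 10 = -454
w[6] = -3*(-454) + 3*115 - 12 = 1695
w[7] = -3*1695 + 3*(-454) - 14 = -6461
w[8] = -3*(-6461) + 3*1695 - 16 = 24452
w[9] = -3*24452 + 3*(-6461) - 18 = -92757

-92757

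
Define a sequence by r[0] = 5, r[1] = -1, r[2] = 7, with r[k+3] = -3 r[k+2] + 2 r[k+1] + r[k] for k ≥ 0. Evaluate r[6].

r[3] = -3(7) + 2(-1) + 5 = -18
r[4] = -3(-18) + 2(7) + (-1) = 67
r[5] = -3(67) + 2(-18) + 7 = -230
r[6] = -3(-230) + 2(67) + (-18) = 806

806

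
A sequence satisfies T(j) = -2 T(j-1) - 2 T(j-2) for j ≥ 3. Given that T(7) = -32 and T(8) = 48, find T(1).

Rearranging, T(j-2) = (T(j) + 2 T(j-1)) / -2.
T(6) = (48 + 2*(-32)) / -2 = -16/-2 = 8
T(5) = (-32 + 2*8) / -2 = -16/-2 = 8
T(4) = (8 + 2*8) / -2 = 24/-2 = -12
T(3) = (8 + 2*(-12)) / -2 = -16/-2 = 8
T(2) = (-12 + 2*8) / -2 = 4/-2 = -2
T(1) = (8 + 2*(-2)) / -2 = 4/-2 = -2

-2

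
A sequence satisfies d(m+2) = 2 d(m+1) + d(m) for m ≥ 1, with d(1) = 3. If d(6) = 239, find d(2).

Let d(2) = w.
d(3) = 3 + 2w
d(4) = 6 + 5w
d(5) = 15 + 12w
d(6) = 36 + 29w
So 36 + 29w = 239, giving w = 7.

7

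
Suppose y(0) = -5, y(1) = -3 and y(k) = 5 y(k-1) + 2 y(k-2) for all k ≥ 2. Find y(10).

y(2) = 5(-3) + 2(-5) = -25
y(3) = 5(-25) + 2(-3) = -131
y(4) = 5(-131) + 2(-25) = -705
y(5) = 5(-705) + 2(-131) = -3787
y(6) = 5(-3787) + 2(-705) = -20345
y(7) = 5(-20345) + 2(-3787) = -109299
y(8) = 5(-109299) + 2(-20345) = -587185
y(9) = 5(-587185) + 2(-109299) = -3154523
y(10) = 5(-3154523) + 2(-587185) = -16946985

-16946985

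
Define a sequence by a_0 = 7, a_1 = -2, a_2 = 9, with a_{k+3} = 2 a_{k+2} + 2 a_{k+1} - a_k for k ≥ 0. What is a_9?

a_3 = 2·9 + 2·(-2) - 7 = 7
a_4 = 2·7 + 2·9 - (-2) = 34
a_5 = 2·34 + 2·7 - 9 = 73
a_6 = 2·73 + 2·34 - 7 = 207
a_7 = 2·207 + 2·73 - 34 = 526
a_8 = 2·526 + 2·207 - 73 = 1393
a_9 = 2·1393 + 2·526 - 207 = 3631

3631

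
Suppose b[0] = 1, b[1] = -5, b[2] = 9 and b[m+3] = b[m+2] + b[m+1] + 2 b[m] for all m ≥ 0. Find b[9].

366

b[3] = 9 + (-5) + 2(1) = 6
b[4] = 6 + 9 + 2(-5) = 5
b[5] = 5 + 6 + 2(9) = 29
b[6] = 29 + 5 + 2(6) = 46
b[7] = 46 + 29 + 2(5) = 85
b[8] = 85 + 46 + 2(29) = 189
b[9] = 189 + 85 + 2(46) = 366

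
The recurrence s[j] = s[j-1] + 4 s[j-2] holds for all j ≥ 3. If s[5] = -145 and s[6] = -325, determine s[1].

-5

Rearranging, s[j-2] = (s[j] - s[j-1]) / 4.
s[4] = (-325 - (-145)) / 4 = -180/4 = -45
s[3] = (-145 - (-45)) / 4 = -100/4 = -25
s[2] = (-45 - (-25)) / 4 = -20/4 = -5
s[1] = (-25 - (-5)) / 4 = -20/4 = -5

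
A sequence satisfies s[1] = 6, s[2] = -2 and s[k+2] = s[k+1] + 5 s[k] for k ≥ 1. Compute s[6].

248

s[3] = (-2) + 5(6) = 28
s[4] = 28 + 5(-2) = 18
s[5] = 18 + 5(28) = 158
s[6] = 158 + 5(18) = 248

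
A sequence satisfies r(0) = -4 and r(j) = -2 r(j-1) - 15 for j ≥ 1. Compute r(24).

16777211

The fixed point is -15/(1 + 2) = -5, so r(j) + 5 = -2(r(j-1) + 5).
Hence r(j) = 1·(-2)^j - 5.
r(24) = 1·(-2)^{24} - 5 = 1·16777216 - 5 = 16777211.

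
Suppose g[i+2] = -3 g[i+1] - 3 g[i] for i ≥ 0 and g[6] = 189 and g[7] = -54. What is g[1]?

2

Rearranging, g[i-2] = (g[i] + 3 g[i-1]) / -3.
g[5] = (-54 + 3(189)) / -3 = 513/-3 = -171
g[4] = (189 + 3(-171)) / -3 = -324/-3 = 108
g[3] = (-171 + 3(108)) / -3 = 153/-3 = -51
g[2] = (108 + 3(-51)) / -3 = -45/-3 = 15
g[1] = (-51 + 3(15)) / -3 = -6/-3 = 2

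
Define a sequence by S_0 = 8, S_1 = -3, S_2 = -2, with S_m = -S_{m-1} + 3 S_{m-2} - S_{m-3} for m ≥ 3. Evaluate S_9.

S_3 = -(-2) + 3·(-3) - 8 = -15
S_4 = -(-15) + 3·(-2) - (-3) = 12
S_5 = -12 + 3·(-15) - (-2) = -55
S_6 = -(-55) + 3·12 - (-15) = 106
S_7 = -106 + 3·(-55) - 12 = -283
S_8 = -(-283) + 3·106 - (-55) = 656
S_9 = -656 + 3·(-283) - 106 = -1611

-1611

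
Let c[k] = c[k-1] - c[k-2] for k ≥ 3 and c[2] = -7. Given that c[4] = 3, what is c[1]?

-3

Let c[1] = w.
c[3] = -7 - w
c[4] = -w
So -w = 3, giving w = -3.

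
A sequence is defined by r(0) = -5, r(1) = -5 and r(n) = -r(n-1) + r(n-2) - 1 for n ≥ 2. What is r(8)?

31

r(2) = -(-5) + (-5) - 1 = -1
r(3) = -(-1) + (-5) - 1 = -5
r(4) = -(-5) + (-1) - 1 = 3
r(5) = -3 + (-5) - 1 = -9
r(6) = -(-9) + 3 - 1 = 11
r(7) = -11 + (-9) - 1 = -21
r(8) = -(-21) + 11 - 1 = 31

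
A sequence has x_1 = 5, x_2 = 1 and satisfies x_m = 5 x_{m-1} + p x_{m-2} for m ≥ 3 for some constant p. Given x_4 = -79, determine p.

x_3 = 5 + 5p
x_4 = 25 + 26p
So 25 + 26p = -79, giving p = -4.

-4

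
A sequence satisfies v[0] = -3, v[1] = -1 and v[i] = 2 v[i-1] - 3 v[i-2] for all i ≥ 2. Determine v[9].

v[2] = 2*(-1) - 3*(-3) = 7
v[3] = 2*7 - 3*(-1) = 17
v[4] = 2*17 - 3*7 = 13
v[5] = 2*13 - 3*17 = -25
v[6] = 2*(-25) - 3*13 = -89
v[7] = 2*(-89) - 3*(-25) = -103
v[8] = 2*(-103) - 3*(-89) = 61
v[9] = 2*61 - 3*(-103) = 431

431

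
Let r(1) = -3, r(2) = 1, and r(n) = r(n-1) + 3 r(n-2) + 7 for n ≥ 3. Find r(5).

r(3) = 1 + 3·(-3) + 7 = -1
r(4) = (-1) + 3·1 + 7 = 9
r(5) = 9 + 3·(-1) + 7 = 13

13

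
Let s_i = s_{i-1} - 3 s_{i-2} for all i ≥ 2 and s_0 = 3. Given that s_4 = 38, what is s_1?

Let s_1 = y.
s_2 = -9 + y
s_3 = -9 - 2y
s_4 = 18 - 5y
So 18 - 5y = 38, giving y = -4.

-4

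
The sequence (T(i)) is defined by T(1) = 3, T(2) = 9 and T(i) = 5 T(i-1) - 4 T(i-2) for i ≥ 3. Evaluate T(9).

131073

T(3) = 5·9 - 4·3 = 33
T(4) = 5·33 - 4·9 = 129
T(5) = 5·129 - 4·33 = 513
T(6) = 5·513 - 4·129 = 2049
T(7) = 5·2049 - 4·513 = 8193
T(8) = 5·8193 - 4·2049 = 32769
T(9) = 5·32769 - 4·8193 = 131073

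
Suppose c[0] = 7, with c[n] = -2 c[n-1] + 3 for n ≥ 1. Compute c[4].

c[1] = -2·7 + 3 = -11
c[2] = -2·(-11) + 3 = 25
c[3] = -2·25 + 3 = -47
c[4] = -2·(-47) + 3 = 97

97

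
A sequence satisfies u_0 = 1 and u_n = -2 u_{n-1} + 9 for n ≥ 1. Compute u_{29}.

The fixed point is 9/(1 + 2) = 3, so u_n - 3 = -2(u_{n-1} - 3).
Hence u_n = -2·(-2)^n + 3.
u_{29} = -2·(-2)^{29} + 3 = -2·-536870912 + 3 = 1073741827.

1073741827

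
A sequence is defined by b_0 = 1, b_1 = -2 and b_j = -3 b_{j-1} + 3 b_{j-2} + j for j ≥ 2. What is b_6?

b_2 = -3·(-2) + 3·1 + 2 = 11
b_3 = -3·11 + 3·(-2) + 3 = -36
b_4 = -3·(-36) + 3·11 + 4 = 145
b_5 = -3·145 + 3·(-36) + 5 = -538
b_6 = -3·(-538) + 3·145 + 6 = 2055

2055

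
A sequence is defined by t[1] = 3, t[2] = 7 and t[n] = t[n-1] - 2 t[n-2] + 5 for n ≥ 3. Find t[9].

t[3] = 7 - 2(3) + 5 = 6
t[4] = 6 - 2(7) + 5 = -3
t[5] = (-3) - 2(6) + 5 = -10
t[6] = (-10) - 2(-3) + 5 = 1
t[7] = 1 - 2(-10) + 5 = 26
t[8] = 26 - 2(1) + 5 = 29
t[9] = 29 - 2(26) + 5 = -18

-18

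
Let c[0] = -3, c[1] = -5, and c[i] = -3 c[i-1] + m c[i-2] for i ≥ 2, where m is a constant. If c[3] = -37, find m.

c[2] = 15 - 3m
c[3] = -45 + 4m
So -45 + 4m = -37, giving m = 2.

2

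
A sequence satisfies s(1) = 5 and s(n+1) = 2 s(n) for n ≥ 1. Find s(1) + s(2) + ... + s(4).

75

s(2) = 2(5) = 10
s(3) = 2(10) = 20
s(4) = 2(20) = 40
Sum = 5 + 10 + 20 + 40 = 75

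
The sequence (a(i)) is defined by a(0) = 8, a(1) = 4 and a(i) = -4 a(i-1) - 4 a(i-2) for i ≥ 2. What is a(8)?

a(2) = -4·4 - 4·8 = -48
a(3) = -4·(-48) - 4·4 = 176
a(4) = -4·176 - 4·(-48) = -512
a(5) = -4·(-512) - 4·176 = 1344
a(6) = -4·1344 - 4·(-512) = -3328
a(7) = -4·(-3328) - 4·1344 = 7936
a(8) = -4·7936 - 4·(-3328) = -18432

-18432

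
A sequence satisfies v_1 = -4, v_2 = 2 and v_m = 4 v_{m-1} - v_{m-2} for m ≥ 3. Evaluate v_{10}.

v_3 = 4·2 - (-4) = 12
v_4 = 4·12 - 2 = 46
v_5 = 4·46 - 12 = 172
v_6 = 4·172 - 46 = 642
v_7 = 4·642 - 172 = 2396
v_8 = 4·2396 - 642 = 8942
v_9 = 4·8942 - 2396 = 33372
v_{10} = 4·33372 - 8942 = 124546

124546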